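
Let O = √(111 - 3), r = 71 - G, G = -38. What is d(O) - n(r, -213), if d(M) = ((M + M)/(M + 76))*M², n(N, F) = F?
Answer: 295989/1417 + 24624*√3/1417 ≈ 238.98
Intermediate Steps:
r = 109 (r = 71 - 1*(-38) = 71 + 38 = 109)
O = 6*√3 (O = √108 = 6*√3 ≈ 10.392)
d(M) = 2*M³/(76 + M) (d(M) = ((2*M)/(76 + M))*M² = (2*M/(76 + M))*M² = 2*M³/(76 + M))
d(O) - n(r, -213) = 2*(6*√3)³/(76 + 6*√3) - 1*(-213) = 2*(648*√3)/(76 + 6*√3) + 213 = 1296*√3/(76 + 6*√3) + 213 = 213 + 1296*√3/(76 + 6*√3)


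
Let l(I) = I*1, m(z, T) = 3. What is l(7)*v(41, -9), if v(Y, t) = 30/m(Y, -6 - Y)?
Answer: 70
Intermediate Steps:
v(Y, t) = 10 (v(Y, t) = 30/3 = 30*(⅓) = 10)
l(I) = I
l(7)*v(41, -9) = 7*10 = 70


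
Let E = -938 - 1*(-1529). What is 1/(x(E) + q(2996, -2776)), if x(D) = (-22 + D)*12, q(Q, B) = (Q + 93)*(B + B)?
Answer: -1/17143300 ≈ -5.8332e-8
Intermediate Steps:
q(Q, B) = 2*B*(93 + Q) (q(Q, B) = (93 + Q)*(2*B) = 2*B*(93 + Q))
E = 591 (E = -938 + 1529 = 591)
x(D) = -264 + 12*D
1/(x(E) + q(2996, -2776)) = 1/((-264 + 12*591) + 2*(-2776)*(93 + 2996)) = 1/((-264 + 7092) + 2*(-2776)*3089) = 1/(6828 - 17150128) = 1/(-17143300) = -1/17143300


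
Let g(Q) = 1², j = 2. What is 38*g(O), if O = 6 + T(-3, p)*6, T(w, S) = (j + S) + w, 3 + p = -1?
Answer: 38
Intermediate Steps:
p = -4 (p = -3 - 1 = -4)
T(w, S) = 2 + S + w (T(w, S) = (2 + S) + w = 2 + S + w)
O = -24 (O = 6 + (2 - 4 - 3)*6 = 6 - 5*6 = 6 - 30 = -24)
g(Q) = 1
38*g(O) = 38*1 = 38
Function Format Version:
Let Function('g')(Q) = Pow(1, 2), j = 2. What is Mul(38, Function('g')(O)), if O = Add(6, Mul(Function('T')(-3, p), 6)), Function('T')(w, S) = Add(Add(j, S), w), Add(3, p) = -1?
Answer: 38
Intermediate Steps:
p = -4 (p = Add(-3, -1) = -4)
Function('T')(w, S) = Add(2, S, w) (Function('T')(w, S) = Add(Add(2, S), w) = Add(2, S, w))
O = -24 (O = Add(6, Mul(Add(2, -4, -3), 6)) = Add(6, Mul(-5, 6)) = Add(6, -30) = -24)
Function('g')(Q) = 1
Mul(38, Function('g')(O)) = Mul(38, 1) = 38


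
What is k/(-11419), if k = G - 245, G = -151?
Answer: 396/11419 ≈ 0.034679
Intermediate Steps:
k = -396 (k = -151 - 245 = -396)
k/(-11419) = -396/(-11419) = -1/11419*(-396) = 396/11419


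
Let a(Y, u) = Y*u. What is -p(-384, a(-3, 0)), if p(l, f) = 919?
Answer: -919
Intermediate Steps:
-p(-384, a(-3, 0)) = -1*919 = -919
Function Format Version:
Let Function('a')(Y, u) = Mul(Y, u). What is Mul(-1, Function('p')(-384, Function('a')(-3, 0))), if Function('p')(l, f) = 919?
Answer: -919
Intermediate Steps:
Mul(-1, Function('p')(-384, Function('a')(-3, 0))) = Mul(-1, 919) = -919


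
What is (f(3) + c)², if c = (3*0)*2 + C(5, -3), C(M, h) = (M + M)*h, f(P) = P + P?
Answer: 576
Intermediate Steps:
f(P) = 2*P
C(M, h) = 2*M*h (C(M, h) = (2*M)*h = 2*M*h)
c = -30 (c = (3*0)*2 + 2*5*(-3) = 0*2 - 30 = 0 - 30 = -30)
(f(3) + c)² = (2*3 - 30)² = (6 - 30)² = (-24)² = 576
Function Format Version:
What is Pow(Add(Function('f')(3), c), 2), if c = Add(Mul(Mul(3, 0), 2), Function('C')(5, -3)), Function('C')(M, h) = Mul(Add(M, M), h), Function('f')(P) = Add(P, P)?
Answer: 576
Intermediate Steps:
Function('f')(P) = Mul(2, P)
Function('C')(M, h) = Mul(2, M, h) (Function('C')(M, h) = Mul(Mul(2, M), h) = Mul(2, M, h))
c = -30 (c = Add(Mul(Mul(3, 0), 2), Mul(2, 5, -3)) = Add(Mul(0, 2), -30) = Add(0, -30) = -30)
Pow(Add(Function('f')(3), c), 2) = Pow(Add(Mul(2, 3), -30), 2) = Pow(Add(6, -30), 2) = Pow(-24, 2) = 576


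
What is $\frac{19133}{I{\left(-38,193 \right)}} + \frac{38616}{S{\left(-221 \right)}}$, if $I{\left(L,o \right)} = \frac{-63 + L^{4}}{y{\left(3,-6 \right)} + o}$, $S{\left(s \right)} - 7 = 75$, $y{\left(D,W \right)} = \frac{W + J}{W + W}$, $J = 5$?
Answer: $\frac{9149446253}{19355772} \approx 472.7$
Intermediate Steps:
$y{\left(D,W \right)} = \frac{5 + W}{2 W}$ ($y{\left(D,W \right)} = \frac{W + 5}{W + W} = \frac{5 + W}{2 W}$)
$S{\left(s \right)} = 82$ ($S{\left(s \right)} = 7 + 75 = 82$)
$I{\left(L,o \right)} = \frac{-63 + L^{4}}{\frac{1}{12} + o}$ ($I{\left(L,o \right)} = \frac{-63 + L^{4}}{\frac{5 - 6}{2 \left(-6\right)} + o} = \frac{-63 + L^{4}}{\frac{1}{2} \left(- \frac{1}{6}\right) \left(-1\right) + o} = \frac{-63 + L^{4}}{\frac{1}{12} + o}$)
$\frac{19133}{I{\left(-38,193 \right)}} + \frac{38616}{S{\left(-221 \right)}} = \frac{19133}{12 \frac{1}{1 + 12 \cdot 193} \left(-63 + \left(-38\right)^{4}\right)} + \frac{38616}{82} = \frac{19133}{12 \frac{1}{1 + 2316} \left(-63 + 2085136\right)} + 38616 \cdot \frac{1}{82} = \frac{19133}{12 \cdot \frac{1}{2317} \cdot 2085073} + \frac{19308}{41} = \frac{19133}{\frac{25020876}{2317}} + \frac{19308}{41} = 19133 \cdot \frac{2317}{25020876} + \frac{19308}{41} = \frac{836437}{472092} + \frac{19308}{41} = \frac{9149446253}{19355772}$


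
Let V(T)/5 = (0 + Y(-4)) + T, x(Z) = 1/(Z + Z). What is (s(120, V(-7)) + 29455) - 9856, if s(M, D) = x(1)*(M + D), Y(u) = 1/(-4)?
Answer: 157127/8 ≈ 19641.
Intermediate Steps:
Y(u) = -¼
x(Z) = 1/(2*Z)
V(T) = -5/4 + 5*T (V(T) = 5*((0 - ¼) + T) = 5*(-¼ + T) = -5/4 + 5*T)
s(M, D) = D/2 + M/2 (s(M, D) = ((½)/1)*(M + D) = ((½)*1)*(D + M) = (D + M)/2 = D/2 + M/2)
(s(120, V(-7)) + 29455) - 9856 = (((-5/4 + 5*(-7))/2 + (½)*120) + 29455) - 9856 = (((-5/4 - 35)/2 + 60) + 29455) - 9856 = (((½)*(-145/4) + 60) + 29455) - 9856 = ((-145/8 + 60) + 29455) - 9856 = (335/8 + 29455) - 9856 = 235975/8 - 9856 = 157127/8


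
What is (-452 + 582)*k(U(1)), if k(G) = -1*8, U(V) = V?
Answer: -1040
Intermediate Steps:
k(G) = -8
(-452 + 582)*k(U(1)) = (-452 + 582)*(-8) = 130*(-8) = -1040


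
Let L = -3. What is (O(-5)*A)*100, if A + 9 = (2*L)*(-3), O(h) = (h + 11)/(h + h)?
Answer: -540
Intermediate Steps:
O(h) = (11 + h)/(2*h) (O(h) = (11 + h)/((2*h)) = (11 + h)*(1/(2*h)) = (11 + h)/(2*h))
A = 9 (A = -9 + (2*(-3))*(-3) = -9 - 6*(-3) = -9 + 18 = 9)
(O(-5)*A)*100 = (((½)*(11 - 5)/(-5))*9)*100 = (((½)*(-⅕)*6)*9)*100 = -⅗*9*100 = -27/5*100 = -540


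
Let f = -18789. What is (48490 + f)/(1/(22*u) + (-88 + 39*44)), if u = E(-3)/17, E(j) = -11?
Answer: 7187642/393959 ≈ 18.245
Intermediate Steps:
u = -11/17 ≈ -0.64706
(48490 + f)/(1/(22*u) + (-88 + 39*44)) = (48490 - 18789)/(1/(22*(-11/17)) + (-88 + 39*44)) = 29701/(1/(-242/17) + (-88 + 1716)) = 29701/(-17/242 + 1628) = 29701/(393959/242) = 29701*(242/393959) = 7187642/393959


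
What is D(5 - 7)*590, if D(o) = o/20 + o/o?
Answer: 531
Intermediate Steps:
D(o) = 1 + o/20 (D(o) = o*(1/20) + 1 = o/20 + 1 = 1 + o/20)
D(5 - 7)*590 = (1 + (5 - 7)/20)*590 = (1 + (1/20)*(-2))*590 = (1 - 1/10)*590 = (9/10)*590 = 531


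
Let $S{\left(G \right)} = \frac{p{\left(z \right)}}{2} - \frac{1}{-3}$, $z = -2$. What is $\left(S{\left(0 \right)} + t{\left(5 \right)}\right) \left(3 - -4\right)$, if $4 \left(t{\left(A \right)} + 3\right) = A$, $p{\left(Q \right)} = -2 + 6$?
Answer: $\frac{49}{12} \approx 4.0833$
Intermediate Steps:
$p{\left(Q \right)} = 4$
$S{\left(G \right)} = \frac{7}{3}$ ($S{\left(G \right)} = \frac{4}{2} - \frac{1}{-3} = 4 \cdot \frac{1}{2} - - \frac{1}{3} = 2 + \frac{1}{3} = \frac{7}{3}$)
$t{\left(A \right)} = -3 + \frac{A}{4}$
$\left(S{\left(0 \right)} + t{\left(5 \right)}\right) \left(3 - -4\right) = \left(\frac{7}{3} + \left(-3 + \frac{1}{4} \cdot 5\right)\right) \left(3 - -4\right) = \left(\frac{7}{3} + \left(-3 + \frac{5}{4}\right)\right) \left(3 + 4\right) = \left(\frac{7}{3} - \frac{7}{4}\right) 7 = \frac{7}{12} \cdot 7 = \frac{49}{12}$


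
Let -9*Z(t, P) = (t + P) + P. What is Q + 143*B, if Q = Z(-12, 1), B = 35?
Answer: 45055/9 ≈ 5006.1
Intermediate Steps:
Z(t, P) = -2*P/9 - t/9 (Z(t, P) = -((t + P) + P)/9 = -((P + t) + P)/9 = -(t + 2*P)/9 = -2*P/9 - t/9)
Q = 10/9 (Q = -2/9*1 - ⅑*(-12) = -2/9 + 4/3 = 10/9 ≈ 1.1111)
Q + 143*B = 10/9 + 143*35 = 10/9 + 5005 = 45055/9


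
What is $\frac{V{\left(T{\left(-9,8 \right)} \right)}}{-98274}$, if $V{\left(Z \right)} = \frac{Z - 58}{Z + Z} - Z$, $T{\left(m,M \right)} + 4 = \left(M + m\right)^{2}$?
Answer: $- \frac{79}{589644} \approx -0.00013398$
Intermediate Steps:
$T{\left(m,M \right)} = -4 + \left(M + m\right)^{2}$
$V{\left(Z \right)} = - Z + \frac{-58 + Z}{2 Z}$ ($V{\left(Z \right)} = \frac{-58 + Z}{2 Z} - Z = - Z + \frac{-58 + Z}{2 Z}$)
$\frac{V{\left(T{\left(-9,8 \right)} \right)}}{-98274} = \frac{\frac{1}{2} - \left(-4 + \left(8 - 9\right)^{2}\right) - \frac{29}{-4 + \left(8 - 9\right)^{2}}}{-98274} = \left(\frac{1}{2} - \left(-4 + \left(-1\right)^{2}\right) - \frac{29}{-4 + \left(-1\right)^{2}}\right) \left(- \frac{1}{98274}\right) = \left(\frac{1}{2} - \left(-4 + 1\right) - \frac{29}{-4 + 1}\right) \left(- \frac{1}{98274}\right) = \left(\frac{1}{2} - -3 - \frac{29}{-3}\right) \left(- \frac{1}{98274}\right) = \left(\frac{1}{2} + 3 - - \frac{29}{3}\right) \left(- \frac{1}{98274}\right) = \left(\frac{1}{2} + 3 + \frac{29}{3}\right) \left(- \frac{1}{98274}\right) = \frac{79}{6} \left(- \frac{1}{98274}\right) = - \frac{79}{589644}$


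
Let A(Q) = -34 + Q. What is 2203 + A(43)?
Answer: 2212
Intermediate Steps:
2203 + A(43) = 2203 + (-34 + 43) = 2203 + 9 = 2212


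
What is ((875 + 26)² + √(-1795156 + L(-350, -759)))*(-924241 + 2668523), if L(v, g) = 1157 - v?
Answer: 1416009871882 + 1744282*I*√1793649 ≈ 1.416e+12 + 2.3361e+9*I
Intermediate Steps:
((875 + 26)² + √(-1795156 + L(-350, -759)))*(-924241 + 2668523) = ((875 + 26)² + √(-1795156 + (1157 - 1*(-350))))*(-924241 + 2668523) = (901² + √(-1795156 + (1157 + 350)))*1744282 = (811801 + √(-1795156 + 1507))*1744282 = (811801 + √(-1793649))*1744282 = (811801 + I*√1793649)*1744282 = 1416009871882 + 1744282*I*√1793649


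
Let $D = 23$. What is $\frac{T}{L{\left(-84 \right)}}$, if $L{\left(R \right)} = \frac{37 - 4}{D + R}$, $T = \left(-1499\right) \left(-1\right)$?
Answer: $- \frac{91439}{33} \approx -2770.9$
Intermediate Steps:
$T = 1499$
$L{\left(R \right)} = \frac{33}{23 + R}$ ($L{\left(R \right)} = \frac{37 - 4}{23 + R} = \frac{33}{23 + R}$)
$\frac{T}{L{\left(-84 \right)}} = \frac{1499}{33 \frac{1}{23 - 84}} = \frac{1499}{33 \frac{1}{-61}} = \frac{1499}{33 \left(- \frac{1}{61}\right)} = \frac{1499}{- \frac{33}{61}} = 1499 \left(- \frac{61}{33}\right) = - \frac{91439}{33}$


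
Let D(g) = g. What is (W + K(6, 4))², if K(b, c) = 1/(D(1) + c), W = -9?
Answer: 1936/25 ≈ 77.440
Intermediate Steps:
K(b, c) = 1/(1 + c)
(W + K(6, 4))² = (-9 + 1/(1 + 4))² = (-9 + 1/5)² = (-9 + ⅕)² = (-44/5)² = 1936/25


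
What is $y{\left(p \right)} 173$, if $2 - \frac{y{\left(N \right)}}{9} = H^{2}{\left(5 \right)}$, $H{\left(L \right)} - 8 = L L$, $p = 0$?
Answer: $-1692459$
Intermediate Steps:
$H{\left(L \right)} = 8 + L^{2}$ ($H{\left(L \right)} = 8 + L L = 8 + L^{2}$)
$y{\left(N \right)} = -9783$ ($y{\left(N \right)} = 18 - 9 \left(8 + 5^{2}\right)^{2} = 18 - 9 \left(8 + 25\right)^{2} = 18 - 9 \cdot 33^{2} = 18 - 9801 = -9783$)
$y{\left(p \right)} 173 = \left(-9783\right) 173 = -1692459$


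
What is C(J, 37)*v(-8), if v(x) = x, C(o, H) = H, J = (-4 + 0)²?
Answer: -296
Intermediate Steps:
J = 16 (J = (-4)² = 16)
C(J, 37)*v(-8) = 37*(-8) = -296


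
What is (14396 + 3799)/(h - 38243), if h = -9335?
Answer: -18195/47578 ≈ -0.38242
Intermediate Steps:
(14396 + 3799)/(h - 38243) = (14396 + 3799)/(-9335 - 38243) = 18195/(-47578) = 18195*(-1/47578) = -18195/47578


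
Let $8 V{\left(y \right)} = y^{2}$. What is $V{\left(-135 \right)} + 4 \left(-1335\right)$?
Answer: $- \frac{24495}{8} \approx -3061.9$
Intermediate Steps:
$V{\left(y \right)} = \frac{y^{2}}{8}$
$V{\left(-135 \right)} + 4 \left(-1335\right) = \frac{\left(-135\right)^{2}}{8} + 4 \left(-1335\right) = \frac{1}{8} \cdot 18225 - 5340 = \frac{18225}{8} - 5340 = - \frac{24495}{8}$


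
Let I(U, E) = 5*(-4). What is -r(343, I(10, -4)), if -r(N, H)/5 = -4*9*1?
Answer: -180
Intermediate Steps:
I(U, E) = -20
r(N, H) = 180 (r(N, H) = -5*(-4*9) = -(-180) = -5*(-36) = 180)
-r(343, I(10, -4)) = -1*180 = -180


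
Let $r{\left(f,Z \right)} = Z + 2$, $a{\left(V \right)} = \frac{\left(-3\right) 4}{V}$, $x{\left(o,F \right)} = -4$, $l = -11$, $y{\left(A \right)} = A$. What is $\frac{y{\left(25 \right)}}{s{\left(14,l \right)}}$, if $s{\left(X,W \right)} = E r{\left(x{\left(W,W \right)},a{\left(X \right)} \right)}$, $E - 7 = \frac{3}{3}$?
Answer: $\frac{175}{64} \approx 2.7344$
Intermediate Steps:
$E = 8$ ($E = 7 + \frac{3}{3} = 7 + 3 \cdot \frac{1}{3} = 7 + 1 = 8$)
$a{\left(V \right)} = - \frac{12}{V}$
$r{\left(f,Z \right)} = 2 + Z$
$s{\left(X,W \right)} = 16 - \frac{96}{X}$ ($s{\left(X,W \right)} = 8 \left(2 - \frac{12}{X}\right) = 16 - \frac{96}{X}$)
$\frac{y{\left(25 \right)}}{s{\left(14,l \right)}} = \frac{25}{16 - \frac{96}{14}} = \frac{25}{16 - \frac{48}{7}} = \frac{25}{\frac{64}{7}} = 25 \cdot \frac{7}{64} = \frac{175}{64}$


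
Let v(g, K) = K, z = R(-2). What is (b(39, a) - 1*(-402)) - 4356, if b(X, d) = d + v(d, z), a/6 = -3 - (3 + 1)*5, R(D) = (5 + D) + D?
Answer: -4091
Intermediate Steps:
R(D) = 5 + 2*D
z = 1 (z = 5 + 2*(-2) = 5 - 4 = 1)
a = -138 (a = 6*(-3 - (3 + 1)*5) = 6*(-3 - 4*5) = 6*(-3 - 1*20) = 6*(-3 - 20) = 6*(-23) = -138)
b(X, d) = 1 + d (b(X, d) = d + 1 = 1 + d)
(b(39, a) - 1*(-402)) - 4356 = ((1 - 138) - 1*(-402)) - 4356 = (-137 + 402) - 4356 = 265 - 4356 = -4091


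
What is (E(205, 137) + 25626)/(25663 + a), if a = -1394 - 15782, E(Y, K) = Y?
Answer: 25831/8487 ≈ 3.0436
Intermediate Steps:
a = -17176
(E(205, 137) + 25626)/(25663 + a) = (205 + 25626)/(25663 - 17176) = 25831/8487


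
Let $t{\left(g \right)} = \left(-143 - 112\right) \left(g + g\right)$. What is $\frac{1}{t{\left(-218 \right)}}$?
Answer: $\frac{1}{111180} \approx 8.9944 \cdot 10^{-6}$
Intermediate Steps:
$t{\left(g \right)} = - 510 g$ ($t{\left(g \right)} = - 255 \cdot 2 g = - 510 g$)
$\frac{1}{t{\left(-218 \right)}} = \frac{1}{\left(-510\right) \left(-218\right)} = \frac{1}{111180}$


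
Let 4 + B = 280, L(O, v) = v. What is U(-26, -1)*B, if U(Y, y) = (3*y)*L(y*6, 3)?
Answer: -2484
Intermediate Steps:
U(Y, y) = 9*y (U(Y, y) = (3*y)*3 = 9*y)
B = 276 (B = -4 + 280 = 276)
U(-26, -1)*B = (9*(-1))*276 = -9*276 = -2484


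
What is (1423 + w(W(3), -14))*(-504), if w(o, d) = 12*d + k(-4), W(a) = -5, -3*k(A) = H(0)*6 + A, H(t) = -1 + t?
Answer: -634200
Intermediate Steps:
k(A) = 2 - A/3 (k(A) = -((-1 + 0)*6 + A)/3 = -(-1*6 + A)/3 = -(-6 + A)/3 = 2 - A/3)
w(o, d) = 10/3 + 12*d (w(o, d) = 12*d + (2 - ⅓*(-4)) = 12*d + (2 + 4/3) = 12*d + 10/3 = 10/3 + 12*d)
(1423 + w(W(3), -14))*(-504) = (1423 + (10/3 + 12*(-14)))*(-504) = (1423 + (10/3 - 168))*(-504) = (1423 - 494/3)*(-504) = (3775/3)*(-504) = -634200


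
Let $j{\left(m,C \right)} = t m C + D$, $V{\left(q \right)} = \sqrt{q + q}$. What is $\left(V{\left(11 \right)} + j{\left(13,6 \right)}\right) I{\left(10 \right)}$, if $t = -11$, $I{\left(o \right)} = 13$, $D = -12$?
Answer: $-11310 + 13 \sqrt{22} \approx -11249.0$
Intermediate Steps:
$V{\left(q \right)} = \sqrt{2} \sqrt{q}$ ($V{\left(q \right)} = \sqrt{2 q} = \sqrt{2} \sqrt{q}$)
$j{\left(m,C \right)} = -12 - 11 C m$ ($j{\left(m,C \right)} = - 11 m C - 12 = - 11 C m - 12 = -12 - 11 C m$)
$\left(V{\left(11 \right)} + j{\left(13,6 \right)}\right) I{\left(10 \right)} = \left(\sqrt{2} \sqrt{11} - \left(12 + 66 \cdot 13\right)\right) 13 = \left(\sqrt{22} - 870\right) 13 = \left(-870 + \sqrt{22}\right) 13 = -11310 + 13 \sqrt{22}$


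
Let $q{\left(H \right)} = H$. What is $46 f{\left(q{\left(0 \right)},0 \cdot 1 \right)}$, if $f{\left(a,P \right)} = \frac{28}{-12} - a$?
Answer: $- \frac{322}{3} \approx -107.33$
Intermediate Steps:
$f{\left(a,P \right)} = - \frac{7}{3} - a$ ($f{\left(a,P \right)} = 28 \left(- \frac{1}{12}\right) - a = - \frac{7}{3} - a$)
$46 f{\left(q{\left(0 \right)},0 \cdot 1 \right)} = 46 \left(- \frac{7}{3} - 0\right) = 46 \left(- \frac{7}{3} + 0\right) = 46 \left(- \frac{7}{3}\right) = - \frac{322}{3}$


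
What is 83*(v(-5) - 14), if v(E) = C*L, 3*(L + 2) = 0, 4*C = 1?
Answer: -2407/2 ≈ -1203.5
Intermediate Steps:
C = ¼ (C = (¼)*1 = ¼ ≈ 0.25000)
L = -2 (L = -2 + (⅓)*0 = -2 + 0 = -2)
v(E) = -½ (v(E) = (¼)*(-2) = -½)
83*(v(-5) - 14) = 83*(-½ - 14) = 83*(-29/2) = -2407/2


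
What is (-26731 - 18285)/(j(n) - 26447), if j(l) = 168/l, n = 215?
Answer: 9678440/5685937 ≈ 1.7022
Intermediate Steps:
(-26731 - 18285)/(j(n) - 26447) = (-26731 - 18285)/(168/215 - 26447) = -45016/(168*(1/215) - 26447) = -45016/(168/215 - 26447) = -45016/(-5685937/215) = -45016*(-215/5685937) = 9678440/5685937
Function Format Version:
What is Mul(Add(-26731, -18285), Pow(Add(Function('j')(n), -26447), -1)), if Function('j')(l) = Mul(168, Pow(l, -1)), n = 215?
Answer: Rational(9678440, 5685937) ≈ 1.7022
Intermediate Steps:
Mul(Add(-26731, -18285), Pow(Add(Function('j')(n), -26447), -1)) = Mul(Add(-26731, -18285), Pow(Add(Mul(168, Pow(215, -1)), -26447), -1)) = Mul(-45016, Pow(Add(Mul(168, Rational(1, 215)), -26447), -1)) = Mul(-45016, Pow(Add(Rational(168, 215), -26447), -1)) = Mul(-45016, Pow(Rational(-5685937, 215), -1)) = Mul(-45016, Rational(-215, 5685937)) = Rational(9678440, 5685937)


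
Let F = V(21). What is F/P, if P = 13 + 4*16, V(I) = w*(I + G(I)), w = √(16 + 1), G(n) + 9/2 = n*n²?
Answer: 18555*√17/154 ≈ 496.78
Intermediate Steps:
G(n) = -9/2 + n³ (G(n) = -9/2 + n*n² = -9/2 + n³)
w = √17 ≈ 4.1231
V(I) = √17*(-9/2 + I + I³) (V(I) = √17*(I + (-9/2 + I³)) = √17*(-9/2 + I + I³))
F = 18555*√17/2 (F = √17*(-9/2 + 21 + 21³) = √17*(-9/2 + 21 + 9261) = √17*(18555/2) = 18555*√17/2 ≈ 38252.)
P = 77 (P = 13 + 64 = 77)
F/P = (18555*√17/2)/77 = (18555*√17/2)*(1/77) = 18555*√17/154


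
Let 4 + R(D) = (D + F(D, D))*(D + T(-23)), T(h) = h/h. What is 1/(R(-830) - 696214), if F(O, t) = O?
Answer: 1/679922 ≈ 1.4708e-6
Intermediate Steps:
T(h) = 1
R(D) = -4 + 2*D*(1 + D) (R(D) = -4 + (D + D)*(D + 1) = -4 + (2*D)*(1 + D) = -4 + 2*D*(1 + D))
1/(R(-830) - 696214) = 1/((-4 + 2*(-830) + 2*(-830)²) - 696214) = 1/((-4 - 1660 + 2*688900) - 696214) = 1/((-4 - 1660 + 1377800) - 696214) = 1/(1376136 - 696214) = 1/679922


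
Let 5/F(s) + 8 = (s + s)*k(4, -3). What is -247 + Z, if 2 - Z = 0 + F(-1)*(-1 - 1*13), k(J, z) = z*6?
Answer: -485/2 ≈ -242.50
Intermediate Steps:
k(J, z) = 6*z
F(s) = 5/(-8 - 36*s) (F(s) = 5/(-8 + (s + s)*(6*(-3))) = 5/(-8 + (2*s)*(-18)) = 5/(-8 - 36*s))
Z = 9/2 (Z = 2 - (0 + (-5/(8 + 36*(-1)))*(-1 - 1*13)) = 2 - (0 + (-5/(8 - 36))*(-1 - 13)) = 2 - (0 - 5/(-28)*(-14)) = 2 - (0 - 5*(-1/28)*(-14)) = 2 - (0 + (5/28)*(-14)) = 2 - (0 - 5/2) = 2 - 1*(-5/2) = 2 + 5/2 = 9/2 ≈ 4.5000)
-247 + Z = -247 + 9/2 = -485/2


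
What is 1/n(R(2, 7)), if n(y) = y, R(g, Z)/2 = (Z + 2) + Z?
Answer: 1/32 ≈ 0.031250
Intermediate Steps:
R(g, Z) = 4 + 4*Z (R(g, Z) = 2*((Z + 2) + Z) = 2*((2 + Z) + Z) = 2*(2 + 2*Z) = 4 + 4*Z)
1/n(R(2, 7)) = 1/(4 + 4*7) = 1/(4 + 28) = 1/32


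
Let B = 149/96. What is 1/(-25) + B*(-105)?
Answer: -130407/800 ≈ -163.01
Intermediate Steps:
B = 149/96 (B = 149*(1/96) = 149/96 ≈ 1.5521)
1/(-25) + B*(-105) = 1/(-25) + (149/96)*(-105) = -1/25 - 5215/32 = -130407/800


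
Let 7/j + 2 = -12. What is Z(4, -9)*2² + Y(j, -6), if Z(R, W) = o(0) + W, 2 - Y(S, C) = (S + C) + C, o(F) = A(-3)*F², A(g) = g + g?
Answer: -43/2 ≈ -21.500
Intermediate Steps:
A(g) = 2*g
j = -½ (j = 7/(-2 - 12) = 7/(-14) = 7*(-1/14) = -½ ≈ -0.50000)
o(F) = -6*F² (o(F) = (2*(-3))*F² = -6*F²)
Y(S, C) = 2 - S - 2*C (Y(S, C) = 2 - ((S + C) + C) = 2 - ((C + S) + C) = 2 - (S + 2*C) = 2 + (-S - 2*C) = 2 - S - 2*C)
Z(R, W) = W (Z(R, W) = -6*0² + W = -6*0 + W = 0 + W = W)
Z(4, -9)*2² + Y(j, -6) = -9*2² + (2 - 1*(-½) - 2*(-6)) = -9*4 + (2 + ½ + 12) = -36 + 29/2 = -43/2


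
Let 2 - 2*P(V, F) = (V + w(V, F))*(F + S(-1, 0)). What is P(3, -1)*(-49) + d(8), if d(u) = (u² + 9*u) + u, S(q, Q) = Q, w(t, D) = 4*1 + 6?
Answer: -447/2 ≈ -223.50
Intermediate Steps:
w(t, D) = 10 (w(t, D) = 4 + 6 = 10)
P(V, F) = 1 - F*(10 + V)/2 (P(V, F) = 1 - (V + 10)*(F + 0)/2 = 1 - (10 + V)*F/2 = 1 - F*(10 + V)/2)
d(u) = u² + 10*u
P(3, -1)*(-49) + d(8) = (1 - 5*(-1) - ½*(-1)*3)*(-49) + 8*(10 + 8) = (1 + 5 + 3/2)*(-49) + 8*18 = (15/2)*(-49) + 144 = -735/2 + 144 = -447/2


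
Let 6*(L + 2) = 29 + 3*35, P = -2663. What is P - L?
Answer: -8050/3 ≈ -2683.3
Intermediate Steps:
L = 61/3 (L = -2 + (29 + 3*35)/6 = -2 + (29 + 105)/6 = -2 + (⅙)*134 = -2 + 67/3 = 61/3 ≈ 20.333)
P - L = -2663 - 1*61/3 = -2663 - 61/3 = -8050/3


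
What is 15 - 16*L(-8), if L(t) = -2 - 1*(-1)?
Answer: 31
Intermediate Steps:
L(t) = -1 (L(t) = -2 + 1 = -1)
15 - 16*L(-8) = 15 - 16*(-1) = 15 + 16 = 31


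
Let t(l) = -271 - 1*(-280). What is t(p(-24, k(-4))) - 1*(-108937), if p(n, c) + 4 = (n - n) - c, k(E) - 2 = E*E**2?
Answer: 108946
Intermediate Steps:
k(E) = 2 + E**3 (k(E) = 2 + E*E**2 = 2 + E**3)
p(n, c) = -4 - c (p(n, c) = -4 + ((n - n) - c) = -4 + (0 - c) = -4 - c)
t(l) = 9 (t(l) = -271 + 280 = 9)
t(p(-24, k(-4))) - 1*(-108937) = 9 - 1*(-108937) = 9 + 108937 = 108946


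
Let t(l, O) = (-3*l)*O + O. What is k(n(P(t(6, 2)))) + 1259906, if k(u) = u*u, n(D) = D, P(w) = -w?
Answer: 1261062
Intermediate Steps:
t(l, O) = O - 3*O*l (t(l, O) = -3*O*l + O = O - 3*O*l)
k(u) = u**2
k(n(P(t(6, 2)))) + 1259906 = (-2*(1 - 3*6))**2 + 1259906 = (-2*(1 - 18))**2 + 1259906 = (-2*(-17))**2 + 1259906 = (-1*(-34))**2 + 1259906 = 34**2 + 1259906 = 1156 + 1259906 = 1261062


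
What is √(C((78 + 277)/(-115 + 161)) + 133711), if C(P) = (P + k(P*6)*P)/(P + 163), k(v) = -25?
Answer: √8245838181439/7853 ≈ 365.66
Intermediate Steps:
C(P) = -24*P/(163 + P) (C(P) = (P - 25*P)/(P + 163) = (-24*P)/(163 + P) = -24*P/(163 + P))
√(C((78 + 277)/(-115 + 161)) + 133711) = √(-24*(78 + 277)/(-115 + 161)/(163 + (78 + 277)/(-115 + 161)) + 133711) = √(-24*355/46/(163 + 355/46) + 133711) = √(-24*355/46/7853/46 + 133711) = √(-24*355/46*46/7853 + 133711) = √(-8520/7853 + 133711) = √(1050023963/7853) = √8245838181439/7853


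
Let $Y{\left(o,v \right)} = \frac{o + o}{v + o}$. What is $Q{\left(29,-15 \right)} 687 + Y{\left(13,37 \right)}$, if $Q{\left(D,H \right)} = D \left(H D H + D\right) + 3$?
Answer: $\frac{3264435088}{25} \approx 1.3058 \cdot 10^{8}$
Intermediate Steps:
$Y{\left(o,v \right)} = \frac{2 o}{o + v}$
$Q{\left(D,H \right)} = 3 + D \left(D + D H^{2}\right)$ ($Q{\left(D,H \right)} = D \left(D H H + D\right) + 3 = D \left(D H^{2} + D\right) + 3 = D \left(D + D H^{2}\right) + 3 = 3 + D \left(D + D H^{2}\right)$)
$Q{\left(29,-15 \right)} 687 + Y{\left(13,37 \right)} = \left(3 + 29^{2} + 29^{2} \left(-15\right)^{2}\right) 687 + 2 \cdot 13 \frac{1}{13 + 37} = \left(3 + 841 + 841 \cdot 225\right) 687 + 2 \cdot 13 \cdot \frac{1}{50} = \left(3 + 841 + 189225\right) 687 + 2 \cdot 13 \cdot \frac{1}{50} = 190069 \cdot 687 + \frac{13}{25} = 130577403 + \frac{13}{25} = \frac{3264435088}{25}$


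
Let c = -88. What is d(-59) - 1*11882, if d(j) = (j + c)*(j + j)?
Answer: 5464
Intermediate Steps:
d(j) = 2*j*(-88 + j) (d(j) = (j - 88)*(j + j) = (-88 + j)*(2*j) = 2*j*(-88 + j))
d(-59) - 1*11882 = 2*(-59)*(-88 - 59) - 1*11882 = 2*(-59)*(-147) - 11882 = 17346 - 11882 = 5464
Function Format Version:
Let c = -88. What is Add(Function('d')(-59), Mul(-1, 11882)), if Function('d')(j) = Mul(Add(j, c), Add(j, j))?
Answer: 5464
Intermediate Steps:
Function('d')(j) = Mul(2, j, Add(-88, j)) (Function('d')(j) = Mul(Add(j, -88), Add(j, j)) = Mul(Add(-88, j), Mul(2, j)) = Mul(2, j, Add(-88, j)))
Add(Function('d')(-59), Mul(-1, 11882)) = Add(Mul(2, -59, Add(-88, -59)), Mul(-1, 11882)) = Add(Mul(2, -59, -147), -11882) = Add(17346, -11882) = 5464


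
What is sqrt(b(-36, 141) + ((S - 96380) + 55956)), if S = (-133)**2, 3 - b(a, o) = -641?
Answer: I*sqrt(22091) ≈ 148.63*I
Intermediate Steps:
b(a, o) = 644 (b(a, o) = 3 - 1*(-641) = 3 + 641 = 644)
S = 17689
sqrt(b(-36, 141) + ((S - 96380) + 55956)) = sqrt(644 + ((17689 - 96380) + 55956)) = sqrt(644 + (-78691 + 55956)) = sqrt(644 - 22735) = sqrt(-22091) = I*sqrt(22091)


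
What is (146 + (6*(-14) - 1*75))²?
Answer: 169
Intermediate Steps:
(146 + (6*(-14) - 1*75))² = (146 + (-84 - 75))² = (146 - 159)² = (-13)² = 169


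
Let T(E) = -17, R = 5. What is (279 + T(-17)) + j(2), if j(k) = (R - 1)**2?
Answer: 278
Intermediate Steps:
j(k) = 16 (j(k) = (5 - 1)**2 = 4**2 = 16)
(279 + T(-17)) + j(2) = (279 - 17) + 16 = 262 + 16 = 278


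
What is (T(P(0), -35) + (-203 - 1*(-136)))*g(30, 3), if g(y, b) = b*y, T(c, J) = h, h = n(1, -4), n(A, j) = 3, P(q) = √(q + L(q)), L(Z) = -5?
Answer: -5760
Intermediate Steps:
P(q) = √(-5 + q) (P(q) = √(q - 5) = √(-5 + q))
h = 3
T(c, J) = 3
(T(P(0), -35) + (-203 - 1*(-136)))*g(30, 3) = (3 + (-203 - 1*(-136)))*(3*30) = (3 + (-203 + 136))*90 = (3 - 67)*90 = -64*90 = -5760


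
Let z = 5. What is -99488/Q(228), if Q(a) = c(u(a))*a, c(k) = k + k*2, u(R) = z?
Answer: -24872/855 ≈ -29.090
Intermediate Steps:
u(R) = 5
c(k) = 3*k (c(k) = k + 2*k = 3*k)
Q(a) = 15*a (Q(a) = (3*5)*a = 15*a)
-99488/Q(228) = -99488/(15*228) = -99488/3420 = -99488*1/3420 = -24872/855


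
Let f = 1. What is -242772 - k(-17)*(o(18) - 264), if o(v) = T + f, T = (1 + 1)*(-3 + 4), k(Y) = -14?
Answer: -246426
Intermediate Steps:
T = 2 (T = 2*1 = 2)
o(v) = 3 (o(v) = 2 + 1 = 3)
-242772 - k(-17)*(o(18) - 264) = -242772 - (-14)*(3 - 264) = -242772 - (-14)*(-261) = -242772 - 1*3654 = -242772 - 3654 = -246426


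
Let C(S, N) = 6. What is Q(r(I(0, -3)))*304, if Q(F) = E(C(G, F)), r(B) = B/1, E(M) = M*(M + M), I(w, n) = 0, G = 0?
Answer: 21888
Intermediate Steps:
E(M) = 2*M**2 (E(M) = M*(2*M) = 2*M**2)
r(B) = B (r(B) = B*1 = B)
Q(F) = 72 (Q(F) = 2*6**2 = 2*36 = 72)
Q(r(I(0, -3)))*304 = 72*304 = 21888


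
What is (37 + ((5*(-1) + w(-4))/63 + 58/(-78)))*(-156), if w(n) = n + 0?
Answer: -39436/7 ≈ -5633.7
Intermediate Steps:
w(n) = n
(37 + ((5*(-1) + w(-4))/63 + 58/(-78)))*(-156) = (37 + ((5*(-1) - 4)/63 + 58/(-78)))*(-156) = (37 + ((-5 - 4)*(1/63) + 58*(-1/78)))*(-156) = (37 + (-9*1/63 - 29/39))*(-156) = (37 + (-1/7 - 29/39))*(-156) = (37 - 242/273)*(-156) = (9859/273)*(-156) = -39436/7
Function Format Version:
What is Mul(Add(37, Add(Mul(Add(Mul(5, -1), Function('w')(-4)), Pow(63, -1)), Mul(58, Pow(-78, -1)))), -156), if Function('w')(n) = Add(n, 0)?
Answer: Rational(-39436, 7) ≈ -5633.7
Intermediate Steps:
Function('w')(n) = n
Mul(Add(37, Add(Mul(Add(Mul(5, -1), Function('w')(-4)), Pow(63, -1)), Mul(58, Pow(-78, -1)))), -156) = Mul(Add(37, Add(Mul(Add(Mul(5, -1), -4), Pow(63, -1)), Mul(58, Pow(-78, -1)))), -156) = Mul(Add(37, Add(Mul(Add(-5, -4), Rational(1, 63)), Mul(58, Rational(-1, 78)))), -156) = Mul(Add(37, Add(Mul(-9, Rational(1, 63)), Rational(-29, 39))), -156) = Mul(Add(37, Add(Rational(-1, 7), Rational(-29, 39))), -156) = Mul(Add(37, Rational(-242, 273)), -156) = Mul(Rational(9859, 273), -156) = Rational(-39436, 7)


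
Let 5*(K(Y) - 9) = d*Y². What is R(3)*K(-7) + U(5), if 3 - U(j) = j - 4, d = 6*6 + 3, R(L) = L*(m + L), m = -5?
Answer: -11726/5 ≈ -2345.2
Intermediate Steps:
R(L) = L*(-5 + L)
d = 39 (d = 36 + 3 = 39)
U(j) = 7 - j (U(j) = 3 - (j - 4) = 3 - (-4 + j) = 3 + (4 - j) = 7 - j)
K(Y) = 9 + 39*Y²/5 (K(Y) = 9 + (39*Y²)/5 = 9 + 39*Y²/5)
R(3)*K(-7) + U(5) = (3*(-5 + 3))*(9 + (39/5)*(-7)²) + (7 - 1*5) = (3*(-2))*(9 + (39/5)*49) + (7 - 5) = -6*(9 + 1911/5) + 2 = -6*1956/5 + 2 = -11736/5 + 2 = -11726/5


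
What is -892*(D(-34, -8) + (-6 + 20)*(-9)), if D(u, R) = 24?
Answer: 90984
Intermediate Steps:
-892*(D(-34, -8) + (-6 + 20)*(-9)) = -892*(24 + (-6 + 20)*(-9)) = -892*(24 + 14*(-9)) = -892*(24 - 126) = -892*(-102) = 90984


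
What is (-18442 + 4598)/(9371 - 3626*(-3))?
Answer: -13844/20249 ≈ -0.68369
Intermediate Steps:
(-18442 + 4598)/(9371 - 3626*(-3)) = -13844/(9371 + 10878) = -13844/20249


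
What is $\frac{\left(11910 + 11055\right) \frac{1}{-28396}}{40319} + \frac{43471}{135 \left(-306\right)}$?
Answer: $- \frac{24885411863377}{23647874882220} \approx -1.0523$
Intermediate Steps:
$\frac{\left(11910 + 11055\right) \frac{1}{-28396}}{40319} + \frac{43471}{135 \left(-306\right)} = 22965 \left(- \frac{1}{28396}\right) \frac{1}{40319} + \frac{43471}{-41310} = \left(- \frac{22965}{28396}\right) \frac{1}{40319} + 43471 \left(- \frac{1}{41310}\right) = - \frac{22965}{1144898324} - \frac{43471}{41310} = - \frac{24885411863377}{23647874882220}$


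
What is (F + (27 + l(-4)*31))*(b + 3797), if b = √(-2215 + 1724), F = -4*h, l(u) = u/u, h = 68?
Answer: -812558 - 214*I*√491 ≈ -8.1256e+5 - 4741.9*I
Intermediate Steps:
l(u) = 1
F = -272 (F = -4*68 = -272)
b = I*√491 (b = √(-491) = I*√491 ≈ 22.159*I)
(F + (27 + l(-4)*31))*(b + 3797) = (-272 + (27 + 1*31))*(I*√491 + 3797) = (-272 + (27 + 31))*(3797 + I*√491) = (-272 + 58)*(3797 + I*√491) = -214*(3797 + I*√491) = -812558 - 214*I*√491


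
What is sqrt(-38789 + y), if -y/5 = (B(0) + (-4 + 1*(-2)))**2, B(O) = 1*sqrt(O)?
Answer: I*sqrt(38969) ≈ 197.41*I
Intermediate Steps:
B(O) = sqrt(O)
y = -180 (y = -5*(sqrt(0) + (-4 + 1*(-2)))**2 = -5*(0 + (-4 - 2))**2 = -5*(0 - 6)**2 = -5*(-6)**2 = -5*36 = -180)
sqrt(-38789 + y) = sqrt(-38789 - 180) = sqrt(-38969) = I*sqrt(38969)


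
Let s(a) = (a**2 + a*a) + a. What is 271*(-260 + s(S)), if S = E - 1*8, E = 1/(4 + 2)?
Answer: -353926/9 ≈ -39325.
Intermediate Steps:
E = 1/6 ≈ 0.16667
S = -47/6 (S = 1/6 - 1*8 = 1/6 - 8 = -47/6 ≈ -7.8333)
s(a) = a + 2*a**2 (s(a) = (a**2 + a**2) + a = 2*a**2 + a = a + 2*a**2)
271*(-260 + s(S)) = 271*(-260 - 47*(1 + 2*(-47/6))/6) = 271*(-260 - 47*(1 - 47/3)/6) = 271*(-260 - 47/6*(-44/3)) = 271*(-260 + 1034/9) = 271*(-1306/9) = -353926/9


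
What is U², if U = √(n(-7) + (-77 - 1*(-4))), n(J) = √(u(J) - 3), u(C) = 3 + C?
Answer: -73 + I*√7 ≈ -73.0 + 2.6458*I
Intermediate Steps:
n(J) = √J (n(J) = √((3 + J) - 3) = √J)
U = √(-73 + I*√7) (U = √(√(-7) + (-77 - 1*(-4))) = √(I*√7 + (-77 + 4)) = √(I*√7 - 73) = √(-73 + I*√7) ≈ 0.1548 + 8.5454*I)
U² = (√(-73 + I*√7))² = -73 + I*√7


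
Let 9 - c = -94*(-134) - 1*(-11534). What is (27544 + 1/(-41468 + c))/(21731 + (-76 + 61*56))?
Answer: 1806583415/1644381819 ≈ 1.0986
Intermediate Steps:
c = -24121 (c = 9 - (-94*(-134) - 1*(-11534)) = 9 - (12596 + 11534) = 9 - 1*24130 = 9 - 24130 = -24121)
(27544 + 1/(-41468 + c))/(21731 + (-76 + 61*56)) = (27544 + 1/(-41468 - 24121))/(21731 + (-76 + 61*56)) = (27544 + 1/(-65589))/(21731 + (-76 + 3416)) = (27544 - 1/65589)/(21731 + 3340) = (1806583415/65589)/25071 = (1806583415/65589)*(1/25071) = 1806583415/1644381819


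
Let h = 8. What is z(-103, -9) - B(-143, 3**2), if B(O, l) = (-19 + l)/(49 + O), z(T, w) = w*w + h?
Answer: 4178/47 ≈ 88.894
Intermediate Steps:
z(T, w) = 8 + w**2 (z(T, w) = w*w + 8 = w**2 + 8 = 8 + w**2)
B(O, l) = (-19 + l)/(49 + O)
z(-103, -9) - B(-143, 3**2) = (8 + (-9)**2) - (-19 + 3**2)/(49 - 143) = (8 + 81) - (-19 + 9)/(-94) = 89 - (-1)*(-10)/94 = 89 - 1*5/47 = 89 - 5/47 = 4178/47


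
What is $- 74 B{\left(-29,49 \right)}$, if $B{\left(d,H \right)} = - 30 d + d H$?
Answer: $40774$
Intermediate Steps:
$B{\left(d,H \right)} = - 30 d + H d$
$- 74 B{\left(-29,49 \right)} = - 74 \left(- 29 \left(-30 + 49\right)\right) = - 74 \left(\left(-29\right) 19\right) = \left(-74\right) \left(-551\right) = 40774$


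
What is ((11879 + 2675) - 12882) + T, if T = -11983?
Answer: -10311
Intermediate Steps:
((11879 + 2675) - 12882) + T = ((11879 + 2675) - 12882) - 11983 = (14554 - 12882) - 11983 = 1672 - 11983 = -10311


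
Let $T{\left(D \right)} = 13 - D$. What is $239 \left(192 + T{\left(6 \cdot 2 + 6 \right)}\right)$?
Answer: $44693$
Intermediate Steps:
$239 \left(192 + T{\left(6 \cdot 2 + 6 \right)}\right) = 239 \left(192 + \left(13 - \left(6 \cdot 2 + 6\right)\right)\right) = 239 \left(192 + \left(13 - \left(12 + 6\right)\right)\right) = 239 \left(192 + \left(13 - 18\right)\right) = 239 \left(192 - 5\right) = 239 \cdot 187 = 44693$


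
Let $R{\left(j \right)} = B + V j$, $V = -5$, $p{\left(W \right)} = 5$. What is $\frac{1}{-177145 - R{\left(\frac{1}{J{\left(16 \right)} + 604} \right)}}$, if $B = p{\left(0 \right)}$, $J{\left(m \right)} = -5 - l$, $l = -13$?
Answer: $- \frac{612}{108415795} \approx -5.6449 \cdot 10^{-6}$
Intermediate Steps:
$J{\left(m \right)} = 8$ ($J{\left(m \right)} = -5 - -13 = -5 + 13 = 8$)
$B = 5$
$R{\left(j \right)} = 5 - 5 j$
$\frac{1}{-177145 - R{\left(\frac{1}{J{\left(16 \right)} + 604} \right)}} = \frac{1}{-177145 - \left(5 - \frac{5}{8 + 604}\right)} = \frac{1}{-177145 - \left(5 - \frac{5}{612}\right)} = \frac{1}{-177145 - \frac{3055}{612}} = \frac{1}{- \frac{108415795}{612}} = - \frac{612}{108415795}$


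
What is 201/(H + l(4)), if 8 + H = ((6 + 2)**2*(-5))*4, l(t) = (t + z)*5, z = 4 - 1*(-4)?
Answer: -201/1228 ≈ -0.16368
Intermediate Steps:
z = 8 (z = 4 + 4 = 8)
l(t) = 40 + 5*t (l(t) = (t + 8)*5 = (8 + t)*5 = 40 + 5*t)
H = -1288 (H = -8 + ((6 + 2)**2*(-5))*4 = -8 + (8**2*(-5))*4 = -8 + (64*(-5))*4 = -8 - 320*4 = -8 - 1280 = -1288)
201/(H + l(4)) = 201/(-1288 + (40 + 5*4)) = 201/(-1288 + (40 + 20)) = 201/(-1288 + 60) = 201/(-1228) = 201*(-1/1228) = -201/1228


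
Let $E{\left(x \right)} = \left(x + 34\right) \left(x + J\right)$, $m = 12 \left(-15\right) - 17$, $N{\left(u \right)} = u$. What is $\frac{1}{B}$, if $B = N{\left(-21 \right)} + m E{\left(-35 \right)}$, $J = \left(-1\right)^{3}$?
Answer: $- \frac{1}{7113} \approx -0.00014059$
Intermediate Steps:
$J = -1$
$m = -197$ ($m = -180 - 17 = -197$)
$E{\left(x \right)} = \left(-1 + x\right) \left(34 + x\right)$ ($E{\left(x \right)} = \left(x + 34\right) \left(x - 1\right) = \left(34 + x\right) \left(-1 + x\right) = \left(-1 + x\right) \left(34 + x\right)$)
$B = -7113$ ($B = -21 - 197 \left(-34 + \left(-35\right)^{2} + 33 \left(-35\right)\right) = -21 - 197 \left(-34 + 1225 - 1155\right) = -21 - 7092 = -7113$)
$\frac{1}{B} = \frac{1}{-7113} = - \frac{1}{7113}$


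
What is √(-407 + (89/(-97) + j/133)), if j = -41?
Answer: 3*I*√7549265269/12901 ≈ 20.205*I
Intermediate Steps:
√(-407 + (89/(-97) + j/133)) = √(-407 + (89/(-97) - 41/133)) = √(-407 + (89*(-1/97) - 41*1/133)) = √(-407 + (-89/97 - 41/133)) = √(-407 - 15814/12901) = √(-5266521/12901) = 3*I*√7549265269/12901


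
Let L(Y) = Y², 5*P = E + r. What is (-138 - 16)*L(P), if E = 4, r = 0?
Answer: -2464/25 ≈ -98.560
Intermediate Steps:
P = ⅘ (P = (4 + 0)/5 = (⅕)*4 = ⅘ ≈ 0.80000)
(-138 - 16)*L(P) = (-138 - 16)*(⅘)² = -154*16/25 = -2464/25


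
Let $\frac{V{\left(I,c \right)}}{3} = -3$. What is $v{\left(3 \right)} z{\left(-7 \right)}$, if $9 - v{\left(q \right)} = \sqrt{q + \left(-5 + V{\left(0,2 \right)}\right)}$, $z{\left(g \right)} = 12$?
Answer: $108 - 12 i \sqrt{11} \approx 108.0 - 39.799 i$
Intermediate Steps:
$V{\left(I,c \right)} = -9$ ($V{\left(I,c \right)} = 3 \left(-3\right) = -9$)
$v{\left(q \right)} = 9 - \sqrt{-14 + q}$ ($v{\left(q \right)} = 9 - \sqrt{q - 14} = 9 - \sqrt{-14 + q}$)
$v{\left(3 \right)} z{\left(-7 \right)} = \left(9 - \sqrt{-14 + 3}\right) 12 = \left(9 - \sqrt{-11}\right) 12 = \left(9 - i \sqrt{11}\right) 12 = 108 - 12 i \sqrt{11}$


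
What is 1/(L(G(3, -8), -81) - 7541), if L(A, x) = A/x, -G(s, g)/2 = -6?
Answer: -27/203611 ≈ -0.00013261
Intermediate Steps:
G(s, g) = 12 (G(s, g) = -2*(-6) = 12)
1/(L(G(3, -8), -81) - 7541) = 1/(12/(-81) - 7541) = 1/(12*(-1/81) - 7541) = 1/(-4/27 - 7541) = 1/(-203611/27) = -27/203611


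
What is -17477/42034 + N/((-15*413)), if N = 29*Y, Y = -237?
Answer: 60209889/86800210 ≈ 0.69366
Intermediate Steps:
N = -6873 (N = 29*(-237) = -6873)
-17477/42034 + N/((-15*413)) = -17477/42034 - 6873/((-15*413)) = -17477*1/42034 - 6873/(-6195) = -17477/42034 - 6873*(-1/6195) = -17477/42034 + 2291/2065 = 60209889/86800210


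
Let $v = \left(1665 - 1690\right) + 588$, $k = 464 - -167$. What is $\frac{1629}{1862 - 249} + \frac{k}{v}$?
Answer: $\frac{1934930}{908119} \approx 2.1307$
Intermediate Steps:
$k = 631$ ($k = 464 + 167 = 631$)
$v = 563$ ($v = -25 + 588 = 563$)
$\frac{1629}{1862 - 249} + \frac{k}{v} = \frac{1629}{1862 - 249} + \frac{631}{563} = \frac{1629}{1613} + 631 \cdot \frac{1}{563} = 1629 \cdot \frac{1}{1613} + \frac{631}{563} = \frac{1629}{1613} + \frac{631}{563} = \frac{1934930}{908119}$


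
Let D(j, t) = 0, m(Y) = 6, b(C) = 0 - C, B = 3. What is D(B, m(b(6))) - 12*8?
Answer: -96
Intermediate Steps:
b(C) = -C
D(B, m(b(6))) - 12*8 = 0 - 12*8 = 0 - 96 = -96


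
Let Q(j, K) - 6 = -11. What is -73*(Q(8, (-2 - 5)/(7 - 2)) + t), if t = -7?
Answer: 876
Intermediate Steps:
Q(j, K) = -5 (Q(j, K) = 6 - 11 = -5)
-73*(Q(8, (-2 - 5)/(7 - 2)) + t) = -73*(-5 - 7) = -73*(-12) = 876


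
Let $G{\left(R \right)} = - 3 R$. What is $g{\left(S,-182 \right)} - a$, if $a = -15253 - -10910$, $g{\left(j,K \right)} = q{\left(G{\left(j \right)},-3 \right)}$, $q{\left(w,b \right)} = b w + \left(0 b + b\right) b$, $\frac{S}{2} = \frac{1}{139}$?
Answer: $\frac{604946}{139} \approx 4352.1$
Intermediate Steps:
$S = \frac{2}{139} \approx 0.014388$
$q{\left(w,b \right)} = b^{2} + b w$ ($q{\left(w,b \right)} = b w + \left(0 + b\right) b = b w + b b = b w + b^{2} = b^{2} + b w$)
$g{\left(j,K \right)} = 9 + 9 j$ ($g{\left(j,K \right)} = - 3 \left(-3 - 3 j\right) = 9 + 9 j$)
$a = -4343$ ($a = -15253 + 10910 = -4343$)
$g{\left(S,-182 \right)} - a = \left(9 + 9 \cdot \frac{2}{139}\right) - -4343 = \left(9 + \frac{18}{139}\right) + 4343 = \frac{1269}{139} + 4343 = \frac{604946}{139}$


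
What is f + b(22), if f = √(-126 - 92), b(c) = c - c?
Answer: I*√218 ≈ 14.765*I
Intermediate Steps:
b(c) = 0
f = I*√218 (f = √(-218) = I*√218 ≈ 14.765*I)
f + b(22) = I*√218 + 0 = I*√218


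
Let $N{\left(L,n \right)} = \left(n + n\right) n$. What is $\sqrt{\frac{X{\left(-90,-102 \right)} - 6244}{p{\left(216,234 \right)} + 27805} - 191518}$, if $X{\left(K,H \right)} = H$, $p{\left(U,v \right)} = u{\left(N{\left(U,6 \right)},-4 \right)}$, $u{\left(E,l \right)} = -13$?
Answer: $\frac{i \sqrt{1027276198186}}{2316} \approx 437.63 i$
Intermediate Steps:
$N{\left(L,n \right)} = 2 n^{2}$ ($N{\left(L,n \right)} = 2 n n = 2 n^{2}$)
$p{\left(U,v \right)} = -13$
$\sqrt{\frac{X{\left(-90,-102 \right)} - 6244}{p{\left(216,234 \right)} + 27805} - 191518} = \sqrt{\frac{-102 - 6244}{-13 + 27805} - 191518} = \sqrt{- \frac{6346}{27792} - 191518} = \sqrt{\left(-6346\right) \frac{1}{27792} - 191518} = \sqrt{- \frac{3173}{13896} - 191518} = \sqrt{- \frac{2661337301}{13896}} = \frac{i \sqrt{1027276198186}}{2316}$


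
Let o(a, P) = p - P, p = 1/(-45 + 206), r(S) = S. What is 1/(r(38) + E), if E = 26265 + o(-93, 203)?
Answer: 161/4202101 ≈ 3.8314e-5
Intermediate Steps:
p = 1/161 ≈ 0.0062112
o(a, P) = 1/161 - P
E = 4195983/161 (E = 26265 + (1/161 - 1*203) = 26265 + (1/161 - 203) = 26265 - 32682/161 = 4195983/161 ≈ 26062.)
1/(r(38) + E) = 1/(38 + 4195983/161) = 1/(4202101/161) = 161/4202101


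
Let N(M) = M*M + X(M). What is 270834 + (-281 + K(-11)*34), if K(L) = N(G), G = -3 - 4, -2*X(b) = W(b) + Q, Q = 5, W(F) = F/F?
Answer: 272117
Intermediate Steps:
W(F) = 1
X(b) = -3 (X(b) = -(1 + 5)/2 = -½*6 = -3)
G = -7
N(M) = -3 + M² (N(M) = M*M - 3 = M² - 3 = -3 + M²)
K(L) = 46 (K(L) = -3 + (-7)² = -3 + 49 = 46)
270834 + (-281 + K(-11)*34) = 270834 + (-281 + 46*34) = 270834 + (-281 + 1564) = 270834 + 1283 = 272117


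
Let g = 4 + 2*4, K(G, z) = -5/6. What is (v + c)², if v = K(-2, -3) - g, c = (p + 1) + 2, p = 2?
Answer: 2209/36 ≈ 61.361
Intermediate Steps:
c = 5 (c = (2 + 1) + 2 = 3 + 2 = 5)
K(G, z) = -⅚ (K(G, z) = -5*⅙ = -⅚)
g = 12 (g = 4 + 8 = 12)
v = -77/6 (v = -⅚ - 1*12 = -⅚ - 12 = -77/6 ≈ -12.833)
(v + c)² = (-77/6 + 5)² = (-47/6)² = 2209/36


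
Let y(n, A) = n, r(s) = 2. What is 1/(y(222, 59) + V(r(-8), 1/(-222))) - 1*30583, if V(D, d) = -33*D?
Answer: -4770947/156 ≈ -30583.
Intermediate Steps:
1/(y(222, 59) + V(r(-8), 1/(-222))) - 1*30583 = 1/(222 - 33*2) - 1*30583 = 1/(222 - 66) - 30583 = 1/156 - 30583 = -4770947/156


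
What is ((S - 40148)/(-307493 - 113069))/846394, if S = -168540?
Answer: 52172/88990288357 ≈ 5.8627e-7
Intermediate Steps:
((S - 40148)/(-307493 - 113069))/846394 = ((-168540 - 40148)/(-307493 - 113069))/846394 = -208688/(-420562)*(1/846394) = -208688*(-1/420562)*(1/846394) = (104344/210281)*(1/846394) = 52172/88990288357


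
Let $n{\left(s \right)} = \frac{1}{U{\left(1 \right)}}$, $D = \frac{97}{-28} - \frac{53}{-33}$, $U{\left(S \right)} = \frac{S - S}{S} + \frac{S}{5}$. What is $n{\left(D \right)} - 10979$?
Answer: $-10974$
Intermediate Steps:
$U{\left(S \right)} = \frac{S}{5}$ ($U{\left(S \right)} = \frac{0}{S} + S \frac{1}{5} = 0 + \frac{S}{5} = \frac{S}{5}$)
$D = - \frac{1717}{924}$ ($D = 97 \left(- \frac{1}{28}\right) - - \frac{53}{33} = - \frac{97}{28} + \frac{53}{33} = - \frac{1717}{924} \approx -1.8582$)
$n{\left(s \right)} = 5$ ($n{\left(s \right)} = \frac{1}{\frac{1}{5} \cdot 1} = \frac{1}{\frac{1}{5}} = 5$)
$n{\left(D \right)} - 10979 = 5 - 10979 = -10974$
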